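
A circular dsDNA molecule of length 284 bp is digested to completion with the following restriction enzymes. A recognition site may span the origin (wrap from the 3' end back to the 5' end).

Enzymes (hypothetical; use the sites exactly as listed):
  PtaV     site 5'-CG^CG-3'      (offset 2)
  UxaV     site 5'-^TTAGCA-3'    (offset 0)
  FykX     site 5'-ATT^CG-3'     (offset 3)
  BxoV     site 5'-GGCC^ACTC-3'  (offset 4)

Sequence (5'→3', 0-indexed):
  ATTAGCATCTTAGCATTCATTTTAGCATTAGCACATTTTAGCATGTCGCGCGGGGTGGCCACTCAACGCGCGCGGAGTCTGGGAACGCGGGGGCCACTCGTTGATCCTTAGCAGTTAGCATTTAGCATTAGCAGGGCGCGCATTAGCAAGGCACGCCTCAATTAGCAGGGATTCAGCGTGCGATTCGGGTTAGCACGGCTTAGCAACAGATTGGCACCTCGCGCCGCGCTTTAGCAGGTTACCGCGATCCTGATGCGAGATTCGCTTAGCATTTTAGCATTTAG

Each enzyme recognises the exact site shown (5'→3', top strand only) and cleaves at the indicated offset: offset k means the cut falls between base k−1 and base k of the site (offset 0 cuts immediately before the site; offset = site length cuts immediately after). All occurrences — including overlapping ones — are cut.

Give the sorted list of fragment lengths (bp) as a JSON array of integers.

Per-enzyme occurrences:
  PtaV (CGCG, off=2): starts [46, 48, 66, 68, 70, 85, 136, 219, 224, 242] → cuts [48, 50, 68, 70, 72, 87, 138, 221, 226, 244]
  UxaV (TTAGCA, off=0): starts [1, 9, 21, 27, 37, 107, 114, 121, 127, 142, 161, 189, 199, 230, 265, 273] → cuts [1, 9, 21, 27, 37, 107, 114, 121, 127, 142, 161, 189, 199, 230, 265, 273]
  FykX (ATTCG, off=3): starts [182, 259] → cuts [185, 262]
  BxoV (GGCCACTC, off=4): starts [56, 91] → cuts [60, 95]

Pooled cuts: [1, 9, 21, 27, 37, 48, 50, 60, 68, 70, 72, 87, 95, 107, 114, 121, 127, 138, 142, 161, 185, 189, 199, 221, 226, 230, 244, 262, 265, 273]

Fragments:
  1→9: 8 bp
  9→21: 12 bp
  21→27: 6 bp
  27→37: 10 bp
  37→48: 11 bp
  48→50: 2 bp
  50→60: 10 bp
  60→68: 8 bp
  68→70: 2 bp
  70→72: 2 bp
  72→87: 15 bp
  87→95: 8 bp
  95→107: 12 bp
  107→114: 7 bp
  114→121: 7 bp
  121→127: 6 bp
  127→138: 11 bp
  138→142: 4 bp
  142→161: 19 bp
  161→185: 24 bp
  185→189: 4 bp
  189→199: 10 bp
  199→221: 22 bp
  221→226: 5 bp
  226→230: 4 bp
  230→244: 14 bp
  244→262: 18 bp
  262→265: 3 bp
  265→273: 8 bp
  273→1 (wrap): 284-273+1 = 12 bp

[2,2,2,3,4,4,4,5,6,6,7,7,8,8,8,8,10,10,10,11,11,12,12,12,14,15,18,19,22,24]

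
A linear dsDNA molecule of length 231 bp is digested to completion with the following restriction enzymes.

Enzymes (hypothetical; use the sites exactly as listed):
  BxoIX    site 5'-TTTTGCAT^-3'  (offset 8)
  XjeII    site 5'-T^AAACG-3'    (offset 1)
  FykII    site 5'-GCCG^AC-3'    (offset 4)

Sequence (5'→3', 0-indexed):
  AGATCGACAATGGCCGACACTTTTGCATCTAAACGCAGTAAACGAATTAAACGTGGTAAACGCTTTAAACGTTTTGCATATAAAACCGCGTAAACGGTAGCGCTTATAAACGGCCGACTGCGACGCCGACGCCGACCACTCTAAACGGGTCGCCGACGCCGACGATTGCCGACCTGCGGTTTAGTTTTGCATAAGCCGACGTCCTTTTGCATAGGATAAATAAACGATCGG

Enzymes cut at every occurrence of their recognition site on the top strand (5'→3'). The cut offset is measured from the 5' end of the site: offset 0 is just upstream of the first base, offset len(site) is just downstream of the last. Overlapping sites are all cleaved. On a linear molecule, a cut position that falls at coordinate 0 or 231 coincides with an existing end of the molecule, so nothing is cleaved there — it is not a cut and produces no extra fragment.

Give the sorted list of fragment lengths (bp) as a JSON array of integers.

[2,6,6,6,8,9,9,9,9,9,9,10,10,12,12,12,13,13,14,16,16,21]

Scan for sites:
  BxoIX TTTTGCAT/8: at [20, 71, 184, 204] ⇒ [28, 79, 192, 212]
  XjeII TAAACG/1: at [29, 38, 47, 56, 65, 90, 106, 141, 220] ⇒ [30, 39, 48, 57, 66, 91, 107, 142, 221]
  FykII GCCGAC/4: at [12, 112, 124, 130, 151, 157, 167, 194] ⇒ [16, 116, 128, 134, 155, 161, 171, 198]

All cut coordinates (distinct, sorted): [16, 28, 30, 39, 48, 57, 66, 79, 91, 107, 116, 128, 134, 142, 155, 161, 171, 192, 198, 212, 221]

Fragments:
  [0,16): 16 bp
  [16,28): 12 bp
  [28,30): 2 bp
  [30,39): 9 bp
  [39,48): 9 bp
  [48,57): 9 bp
  [57,66): 9 bp
  [66,79): 13 bp
  [79,91): 12 bp
  [91,107): 16 bp
  [107,116): 9 bp
  [116,128): 12 bp
  [128,134): 6 bp
  [134,142): 8 bp
  [142,155): 13 bp
  [155,161): 6 bp
  [161,171): 10 bp
  [171,192): 21 bp
  [192,198): 6 bp
  [198,212): 14 bp
  [212,221): 9 bp
  [221,231): 10 bp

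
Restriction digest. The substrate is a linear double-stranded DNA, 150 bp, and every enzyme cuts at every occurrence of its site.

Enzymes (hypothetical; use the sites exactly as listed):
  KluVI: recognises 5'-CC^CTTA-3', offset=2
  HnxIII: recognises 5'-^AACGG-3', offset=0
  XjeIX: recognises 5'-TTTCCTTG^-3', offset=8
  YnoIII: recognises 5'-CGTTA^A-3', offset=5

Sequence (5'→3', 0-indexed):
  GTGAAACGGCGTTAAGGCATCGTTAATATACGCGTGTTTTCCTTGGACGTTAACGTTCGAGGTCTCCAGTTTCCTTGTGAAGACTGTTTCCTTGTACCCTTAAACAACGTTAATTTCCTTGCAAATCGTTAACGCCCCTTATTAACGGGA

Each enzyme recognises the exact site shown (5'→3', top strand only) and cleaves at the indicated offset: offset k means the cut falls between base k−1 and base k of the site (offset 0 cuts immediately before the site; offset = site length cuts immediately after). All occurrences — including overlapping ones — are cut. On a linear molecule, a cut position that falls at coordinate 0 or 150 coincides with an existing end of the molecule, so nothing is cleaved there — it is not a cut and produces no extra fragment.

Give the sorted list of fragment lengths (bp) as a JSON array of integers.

[4,4,6,6,7,7,9,10,10,11,14,17,20,25]

Per-enzyme occurrences:
  KluVI (CCCTTA, off=2): starts [96, 135] → cuts [98, 137]
  HnxIII (AACGG, off=0): starts [4, 143] → cuts [4, 143]
  XjeIX (TTTCCTTG, off=8): starts [37, 69, 86, 113] → cuts [45, 77, 94, 121]
  YnoIII (CGTTAA, off=5): starts [9, 20, 47, 107, 126] → cuts [14, 25, 52, 112, 131]

All cut coordinates (distinct, sorted): [4, 14, 25, 45, 52, 77, 94, 98, 112, 121, 131, 137, 143]

Fragment lengths:
  [0,4): 4 bp
  [4,14): 10 bp
  [14,25): 11 bp
  [25,45): 20 bp
  [45,52): 7 bp
  [52,77): 25 bp
  [77,94): 17 bp
  [94,98): 4 bp
  [98,112): 14 bp
  [112,121): 9 bp
  [121,131): 10 bp
  [131,137): 6 bp
  [137,143): 6 bp
  [143,150): 7 bp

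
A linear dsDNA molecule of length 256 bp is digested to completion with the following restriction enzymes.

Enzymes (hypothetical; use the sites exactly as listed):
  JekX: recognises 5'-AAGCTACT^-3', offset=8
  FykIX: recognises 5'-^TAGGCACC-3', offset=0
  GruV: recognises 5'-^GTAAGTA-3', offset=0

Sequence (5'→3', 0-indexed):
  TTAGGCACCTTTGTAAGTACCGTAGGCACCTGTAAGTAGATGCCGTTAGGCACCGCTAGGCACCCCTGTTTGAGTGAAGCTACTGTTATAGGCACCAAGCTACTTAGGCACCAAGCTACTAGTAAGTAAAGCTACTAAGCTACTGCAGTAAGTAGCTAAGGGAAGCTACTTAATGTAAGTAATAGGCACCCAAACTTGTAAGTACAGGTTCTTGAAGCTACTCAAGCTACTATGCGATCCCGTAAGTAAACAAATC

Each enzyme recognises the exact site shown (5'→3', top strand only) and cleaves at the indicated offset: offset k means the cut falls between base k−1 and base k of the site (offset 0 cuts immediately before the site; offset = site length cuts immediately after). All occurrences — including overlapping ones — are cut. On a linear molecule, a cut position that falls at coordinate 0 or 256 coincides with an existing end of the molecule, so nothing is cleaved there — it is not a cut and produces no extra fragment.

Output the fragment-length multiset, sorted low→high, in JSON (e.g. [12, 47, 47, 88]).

Site scan:
  JekX AAGCTACT/8: at [76, 96, 112, 128, 136, 162, 214, 223] ⇒ [84, 104, 120, 136, 144, 170, 222, 231]
  FykIX TAGGCACC/0: at [1, 22, 46, 56, 88, 104, 182] ⇒ [1, 22, 46, 56, 88, 104, 182]
  GruV GTAAGTA/0: at [12, 31, 121, 147, 174, 197, 241] ⇒ [12, 31, 121, 147, 174, 197, 241]

All cut coordinates (distinct, sorted): [1, 12, 22, 31, 46, 56, 84, 88, 104, 120, 121, 136, 144, 147, 170, 174, 182, 197, 222, 231, 241]

Fragment lengths:
  [0,1): 1 bp
  [1,12): 11 bp
  [12,22): 10 bp
  [22,31): 9 bp
  [31,46): 15 bp
  [46,56): 10 bp
  [56,84): 28 bp
  [84,88): 4 bp
  [88,104): 16 bp
  [104,120): 16 bp
  [120,121): 1 bp
  [121,136): 15 bp
  [136,144): 8 bp
  [144,147): 3 bp
  [147,170): 23 bp
  [170,174): 4 bp
  [174,182): 8 bp
  [182,197): 15 bp
  [197,222): 25 bp
  [222,231): 9 bp
  [231,241): 10 bp
  [241,256): 15 bp

[1,1,3,4,4,8,8,9,9,10,10,10,11,15,15,15,15,16,16,23,25,28]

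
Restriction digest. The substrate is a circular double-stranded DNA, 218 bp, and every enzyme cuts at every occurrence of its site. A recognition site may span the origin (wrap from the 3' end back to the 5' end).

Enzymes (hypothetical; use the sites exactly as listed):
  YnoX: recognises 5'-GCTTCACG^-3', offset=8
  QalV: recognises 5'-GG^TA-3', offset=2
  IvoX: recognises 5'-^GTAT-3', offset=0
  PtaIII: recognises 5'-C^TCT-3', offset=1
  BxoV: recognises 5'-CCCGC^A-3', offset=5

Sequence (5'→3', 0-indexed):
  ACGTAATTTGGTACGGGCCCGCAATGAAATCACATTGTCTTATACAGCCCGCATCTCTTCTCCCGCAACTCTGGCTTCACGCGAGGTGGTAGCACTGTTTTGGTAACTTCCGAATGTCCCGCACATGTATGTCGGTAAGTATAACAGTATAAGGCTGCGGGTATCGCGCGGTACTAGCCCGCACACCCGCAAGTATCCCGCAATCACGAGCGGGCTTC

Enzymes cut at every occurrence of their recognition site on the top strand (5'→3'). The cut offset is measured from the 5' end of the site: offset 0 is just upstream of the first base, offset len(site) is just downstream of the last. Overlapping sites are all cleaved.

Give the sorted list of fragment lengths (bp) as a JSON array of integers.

Site scan:
  YnoX GCTTCACG/8: at [73, 213] ⇒ [3, 81]
  QalV GGTA/2: at [9, 87, 101, 133, 159, 169] ⇒ [11, 89, 103, 135, 161, 171]
  IvoX GTAT/0: at [126, 138, 146, 160, 192] ⇒ [126, 138, 146, 160, 192]
  PtaIII CTCT/1: at [54, 68] ⇒ [55, 69]
  BxoV CCCGCA/5: at [17, 47, 61, 117, 177, 185, 196] ⇒ [22, 52, 66, 122, 182, 190, 201]

All cut coordinates (distinct, sorted): [3, 11, 22, 52, 55, 66, 69, 81, 89, 103, 122, 126, 135, 138, 146, 160, 161, 171, 182, 190, 192, 201]

Fragment lengths:
  3→11: 8 bp
  11→22: 11 bp
  22→52: 30 bp
  52→55: 3 bp
  55→66: 11 bp
  66→69: 3 bp
  69→81: 12 bp
  81→89: 8 bp
  89→103: 14 bp
  103→122: 19 bp
  122→126: 4 bp
  126→135: 9 bp
  135→138: 3 bp
  138→146: 8 bp
  146→160: 14 bp
  160→161: 1 bp
  161→171: 10 bp
  171→182: 11 bp
  182→190: 8 bp
  190→192: 2 bp
  192→201: 9 bp
  201→3 (wrap): 218-201+3 = 20 bp

[1,2,3,3,3,4,8,8,8,8,9,9,10,11,11,11,12,14,14,19,20,30]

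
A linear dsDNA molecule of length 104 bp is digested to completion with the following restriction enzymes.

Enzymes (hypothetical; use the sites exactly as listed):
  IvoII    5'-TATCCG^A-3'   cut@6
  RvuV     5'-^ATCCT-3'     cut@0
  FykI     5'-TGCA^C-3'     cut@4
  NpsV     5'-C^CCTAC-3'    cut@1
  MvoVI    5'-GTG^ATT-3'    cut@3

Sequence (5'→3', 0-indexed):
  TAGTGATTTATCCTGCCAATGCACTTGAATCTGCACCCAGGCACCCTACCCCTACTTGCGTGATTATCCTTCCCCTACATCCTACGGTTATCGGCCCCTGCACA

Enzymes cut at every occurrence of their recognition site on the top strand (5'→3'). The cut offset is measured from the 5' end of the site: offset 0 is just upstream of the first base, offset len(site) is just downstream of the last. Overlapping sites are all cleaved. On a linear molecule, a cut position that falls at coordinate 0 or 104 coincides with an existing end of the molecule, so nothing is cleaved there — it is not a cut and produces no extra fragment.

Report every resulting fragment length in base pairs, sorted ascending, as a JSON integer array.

[2,3,4,5,5,6,8,9,12,12,14,24]

Scan for sites:
  IvoII (TATCCGA, off=6): no sites
  RvuV ATCCT/0: at [9, 65, 78] ⇒ [9, 65, 78]
  FykI TGCAC/4: at [19, 31, 98] ⇒ [23, 35, 102]
  NpsV CCCTAC/1: at [43, 49, 72] ⇒ [44, 50, 73]
  MvoVI GTGATT/3: at [2, 59] ⇒ [5, 62]

All cut coordinates (distinct, sorted): [5, 9, 23, 35, 44, 50, 62, 65, 73, 78, 102]

Fragment lengths:
  [0,5): 5 bp
  [5,9): 4 bp
  [9,23): 14 bp
  [23,35): 12 bp
  [35,44): 9 bp
  [44,50): 6 bp
  [50,62): 12 bp
  [62,65): 3 bp
  [65,73): 8 bp
  [73,78): 5 bp
  [78,102): 24 bp
  [102,104): 2 bp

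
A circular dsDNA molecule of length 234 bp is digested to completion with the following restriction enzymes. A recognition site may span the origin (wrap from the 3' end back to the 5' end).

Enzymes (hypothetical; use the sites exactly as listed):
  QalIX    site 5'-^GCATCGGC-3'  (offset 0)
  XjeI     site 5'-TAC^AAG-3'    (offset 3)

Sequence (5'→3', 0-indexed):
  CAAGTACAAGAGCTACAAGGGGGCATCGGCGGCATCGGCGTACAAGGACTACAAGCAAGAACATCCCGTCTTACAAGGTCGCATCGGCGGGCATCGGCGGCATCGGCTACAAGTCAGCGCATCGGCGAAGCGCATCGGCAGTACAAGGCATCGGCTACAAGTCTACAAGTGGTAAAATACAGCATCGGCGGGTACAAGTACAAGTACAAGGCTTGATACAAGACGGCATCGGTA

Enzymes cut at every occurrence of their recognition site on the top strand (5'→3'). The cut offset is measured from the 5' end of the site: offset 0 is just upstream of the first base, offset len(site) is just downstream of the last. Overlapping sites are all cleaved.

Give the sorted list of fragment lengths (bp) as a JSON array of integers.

[3,6,6,6,6,6,8,8,9,9,9,9,10,11,11,12,12,13,13,14,15,16,22]

Scan for sites:
  QalIX GCATCGGC/0: at [22, 31, 80, 90, 99, 118, 131, 147, 181] ⇒ [22, 31, 80, 90, 99, 118, 131, 147, 181]
  XjeI TACAAG/3: at [4, 13, 40, 49, 71, 107, 141, 155, 163, 192, 198, 204, 216, 232] ⇒ [1, 7, 16, 43, 52, 74, 110, 144, 158, 166, 195, 201, 207, 219]

All cut coordinates (distinct, sorted): [1, 7, 16, 22, 31, 43, 52, 74, 80, 90, 99, 110, 118, 131, 144, 147, 158, 166, 181, 195, 201, 207, 219]

Fragment lengths:
  1→7: 6 bp
  7→16: 9 bp
  16→22: 6 bp
  22→31: 9 bp
  31→43: 12 bp
  43→52: 9 bp
  52→74: 22 bp
  74→80: 6 bp
  80→90: 10 bp
  90→99: 9 bp
  99→110: 11 bp
  110→118: 8 bp
  118→131: 13 bp
  131→144: 13 bp
  144→147: 3 bp
  147→158: 11 bp
  158→166: 8 bp
  166→181: 15 bp
  181→195: 14 bp
  195→201: 6 bp
  201→207: 6 bp
  207→219: 12 bp
  219→1 (wrap): 234-219+1 = 16 bp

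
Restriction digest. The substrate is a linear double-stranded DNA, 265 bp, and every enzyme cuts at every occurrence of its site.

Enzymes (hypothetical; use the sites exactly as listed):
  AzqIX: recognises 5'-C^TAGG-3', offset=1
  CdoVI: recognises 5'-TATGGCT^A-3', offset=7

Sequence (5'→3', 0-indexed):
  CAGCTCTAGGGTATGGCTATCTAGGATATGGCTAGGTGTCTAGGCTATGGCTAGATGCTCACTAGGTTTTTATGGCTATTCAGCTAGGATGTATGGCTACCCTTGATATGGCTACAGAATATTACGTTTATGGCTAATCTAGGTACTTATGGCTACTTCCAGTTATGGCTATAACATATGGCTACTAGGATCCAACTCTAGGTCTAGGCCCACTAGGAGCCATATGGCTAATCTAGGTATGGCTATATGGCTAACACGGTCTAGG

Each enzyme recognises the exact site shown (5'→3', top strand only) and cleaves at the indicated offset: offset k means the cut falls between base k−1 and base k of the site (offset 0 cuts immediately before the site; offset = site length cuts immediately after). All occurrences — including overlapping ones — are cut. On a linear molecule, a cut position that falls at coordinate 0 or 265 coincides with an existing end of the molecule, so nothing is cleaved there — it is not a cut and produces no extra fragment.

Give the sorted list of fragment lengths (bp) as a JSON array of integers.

[1,2,3,4,4,4,6,6,7,7,8,9,9,10,11,11,12,12,13,13,14,15,15,15,16,16,22]

Site scan:
  AzqIX (CTAGG, off=1): starts [5, 20, 31, 39, 61, 83, 138, 184, 197, 203, 212, 232, 260] → cuts [6, 21, 32, 40, 62, 84, 139, 185, 198, 204, 213, 233, 261]
  CdoVI (TATGGCTA, off=7): starts [11, 26, 45, 70, 91, 106, 128, 147, 163, 176, 222, 237, 245] → cuts [18, 33, 52, 77, 98, 113, 135, 154, 170, 183, 229, 244, 252]

Pooled cuts: [6, 18, 21, 32, 33, 40, 52, 62, 77, 84, 98, 113, 135, 139, 154, 170, 183, 185, 198, 204, 213, 229, 233, 244, 252, 261]

Fragment lengths:
  [0,6): 6 bp
  [6,18): 12 bp
  [18,21): 3 bp
  [21,32): 11 bp
  [32,33): 1 bp
  [33,40): 7 bp
  [40,52): 12 bp
  [52,62): 10 bp
  [62,77): 15 bp
  [77,84): 7 bp
  [84,98): 14 bp
  [98,113): 15 bp
  [113,135): 22 bp
  [135,139): 4 bp
  [139,154): 15 bp
  [154,170): 16 bp
  [170,183): 13 bp
  [183,185): 2 bp
  [185,198): 13 bp
  [198,204): 6 bp
  [204,213): 9 bp
  [213,229): 16 bp
  [229,233): 4 bp
  [233,244): 11 bp
  [244,252): 8 bp
  [252,261): 9 bp
  [261,265): 4 bp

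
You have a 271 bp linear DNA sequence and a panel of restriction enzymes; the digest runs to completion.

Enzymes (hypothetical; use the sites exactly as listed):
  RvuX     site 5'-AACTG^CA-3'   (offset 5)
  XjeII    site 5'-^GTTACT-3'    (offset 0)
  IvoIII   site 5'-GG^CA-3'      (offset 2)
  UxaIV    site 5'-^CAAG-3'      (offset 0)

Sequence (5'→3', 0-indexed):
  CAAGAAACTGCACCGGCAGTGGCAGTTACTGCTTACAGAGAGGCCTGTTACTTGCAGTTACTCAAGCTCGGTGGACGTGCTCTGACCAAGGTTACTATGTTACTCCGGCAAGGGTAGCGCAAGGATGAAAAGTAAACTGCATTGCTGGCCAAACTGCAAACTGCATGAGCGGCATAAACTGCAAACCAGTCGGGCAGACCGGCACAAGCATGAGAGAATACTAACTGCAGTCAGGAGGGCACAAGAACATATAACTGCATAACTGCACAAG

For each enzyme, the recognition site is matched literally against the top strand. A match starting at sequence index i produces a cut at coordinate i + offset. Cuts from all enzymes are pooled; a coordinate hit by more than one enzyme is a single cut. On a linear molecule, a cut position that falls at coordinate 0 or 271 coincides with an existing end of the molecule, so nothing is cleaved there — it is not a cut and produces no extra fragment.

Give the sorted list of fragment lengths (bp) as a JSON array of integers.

Scan for sites:
  RvuX (AACTGCA, off=5): starts [5, 134, 151, 158, 176, 222, 252, 260] → cuts [10, 139, 156, 163, 181, 227, 257, 265]
  XjeII (GTTACT, off=0): starts [24, 46, 56, 90, 98] → cuts [24, 46, 56, 90, 98]
  IvoIII (GGCA, off=2): starts [14, 20, 106, 170, 192, 200, 237] → cuts [16, 22, 108, 172, 194, 202, 239]
  UxaIV (CAAG, off=0): starts [0, 62, 86, 108, 119, 204, 241, 267] → cuts [62, 86, 108, 119, 204, 241, 267] (position 0 is a terminus of the linear molecule — no cut)

Pooled cuts: [10, 16, 22, 24, 46, 56, 62, 86, 90, 98, 108, 119, 139, 156, 163, 172, 181, 194, 202, 204, 227, 239, 241, 257, 265, 267]

Fragments:
  [0,10): 10 bp
  [10,16): 6 bp
  [16,22): 6 bp
  [22,24): 2 bp
  [24,46): 22 bp
  [46,56): 10 bp
  [56,62): 6 bp
  [62,86): 24 bp
  [86,90): 4 bp
  [90,98): 8 bp
  [98,108): 10 bp
  [108,119): 11 bp
  [119,139): 20 bp
  [139,156): 17 bp
  [156,163): 7 bp
  [163,172): 9 bp
  [172,181): 9 bp
  [181,194): 13 bp
  [194,202): 8 bp
  [202,204): 2 bp
  [204,227): 23 bp
  [227,239): 12 bp
  [239,241): 2 bp
  [241,257): 16 bp
  [257,265): 8 bp
  [265,267): 2 bp
  [267,271): 4 bp

[2,2,2,2,4,4,6,6,6,7,8,8,8,9,9,10,10,10,11,12,13,16,17,20,22,23,24]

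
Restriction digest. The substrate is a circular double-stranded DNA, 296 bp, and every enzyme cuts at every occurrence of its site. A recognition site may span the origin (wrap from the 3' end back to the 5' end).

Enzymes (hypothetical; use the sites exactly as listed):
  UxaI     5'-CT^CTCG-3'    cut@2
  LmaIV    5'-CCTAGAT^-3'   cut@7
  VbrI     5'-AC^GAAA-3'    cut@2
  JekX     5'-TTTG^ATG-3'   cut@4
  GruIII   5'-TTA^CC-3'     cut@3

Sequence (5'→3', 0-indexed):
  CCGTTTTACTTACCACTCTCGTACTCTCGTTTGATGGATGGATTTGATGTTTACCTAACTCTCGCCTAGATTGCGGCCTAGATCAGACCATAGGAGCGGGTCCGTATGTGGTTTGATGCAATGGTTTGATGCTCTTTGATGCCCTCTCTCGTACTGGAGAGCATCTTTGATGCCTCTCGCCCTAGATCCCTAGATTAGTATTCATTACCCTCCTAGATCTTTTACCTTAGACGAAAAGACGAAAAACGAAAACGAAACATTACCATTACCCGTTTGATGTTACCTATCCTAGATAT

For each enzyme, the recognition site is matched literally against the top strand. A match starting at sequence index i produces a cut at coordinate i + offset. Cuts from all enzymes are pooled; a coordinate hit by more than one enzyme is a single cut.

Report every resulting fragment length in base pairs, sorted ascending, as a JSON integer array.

Site scan:
  UxaI CTCTCG/2: at [15, 23, 58, 145, 173] ⇒ [17, 25, 60, 147, 175]
  LmaIV CCTAGAT/7: at [64, 76, 180, 188, 211, 287] ⇒ [71, 83, 187, 195, 218, 294]
  VbrI ACGAAA/2: at [230, 238, 245, 251] ⇒ [232, 240, 247, 253]
  JekX TTTGATG/4: at [29, 42, 111, 124, 134, 165, 272] ⇒ [33, 46, 115, 128, 138, 169, 276]
  GruIII TTACC/3: at [9, 50, 204, 221, 259, 265, 279] ⇒ [12, 53, 207, 224, 262, 268, 282]

All cut coordinates (distinct, sorted): [12, 17, 25, 33, 46, 53, 60, 71, 83, 115, 128, 138, 147, 169, 175, 187, 195, 207, 218, 224, 232, 240, 247, 253, 262, 268, 276, 282, 294]

Fragments:
  12→17: 5 bp
  17→25: 8 bp
  25→33: 8 bp
  33→46: 13 bp
  46→53: 7 bp
  53→60: 7 bp
  60→71: 11 bp
  71→83: 12 bp
  83→115: 32 bp
  115→128: 13 bp
  128→138: 10 bp
  138→147: 9 bp
  147→169: 22 bp
  169→175: 6 bp
  175→187: 12 bp
  187→195: 8 bp
  195→207: 12 bp
  207→218: 11 bp
  218→224: 6 bp
  224→232: 8 bp
  232→240: 8 bp
  240→247: 7 bp
  247→253: 6 bp
  253→262: 9 bp
  262→268: 6 bp
  268→276: 8 bp
  276→282: 6 bp
  282→294: 12 bp
  294→12 (wrap): 296-294+12 = 14 bp

[5,6,6,6,6,6,7,7,7,8,8,8,8,8,8,9,9,10,11,11,12,12,12,12,13,13,14,22,32]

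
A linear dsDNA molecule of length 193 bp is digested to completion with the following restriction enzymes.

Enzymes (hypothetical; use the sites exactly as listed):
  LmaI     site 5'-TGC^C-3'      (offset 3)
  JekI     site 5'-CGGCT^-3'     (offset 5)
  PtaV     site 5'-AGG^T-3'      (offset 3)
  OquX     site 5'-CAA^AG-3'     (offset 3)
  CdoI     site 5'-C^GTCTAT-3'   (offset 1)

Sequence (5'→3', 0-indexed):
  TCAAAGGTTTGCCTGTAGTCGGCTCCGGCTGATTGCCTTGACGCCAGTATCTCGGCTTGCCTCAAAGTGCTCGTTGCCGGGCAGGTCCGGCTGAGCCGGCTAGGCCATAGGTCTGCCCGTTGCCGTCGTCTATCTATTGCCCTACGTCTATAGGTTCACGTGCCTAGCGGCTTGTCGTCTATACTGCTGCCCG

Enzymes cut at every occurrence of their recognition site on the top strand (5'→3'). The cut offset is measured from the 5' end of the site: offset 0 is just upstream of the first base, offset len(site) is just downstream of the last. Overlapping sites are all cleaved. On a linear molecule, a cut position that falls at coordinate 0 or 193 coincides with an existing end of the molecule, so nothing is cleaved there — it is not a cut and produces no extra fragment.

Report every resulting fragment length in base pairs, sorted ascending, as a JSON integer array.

[3,3,3,4,4,4,5,5,5,5,6,6,7,7,8,9,9,9,9,10,12,12,13,14,21]

Site scan:
  LmaI (TGCC, off=3): starts [9, 33, 57, 74, 113, 120, 137, 160, 187] → cuts [12, 36, 60, 77, 116, 123, 140, 163, 190]
  JekI (CGGCT, off=5): starts [19, 25, 52, 87, 96, 167] → cuts [24, 30, 57, 92, 101, 172]
  PtaV (AGGT, off=3): starts [4, 82, 108, 151] → cuts [7, 85, 111, 154]
  OquX (CAAAG, off=3): starts [1, 62] → cuts [4, 65]
  CdoI (CGTCTAT, off=1): starts [126, 144, 175] → cuts [127, 145, 176]

All cut coordinates (distinct, sorted): [4, 7, 12, 24, 30, 36, 57, 60, 65, 77, 85, 92, 101, 111, 116, 123, 127, 140, 145, 154, 163, 172, 176, 190]

Fragment lengths:
  [0,4): 4 bp
  [4,7): 3 bp
  [7,12): 5 bp
  [12,24): 12 bp
  [24,30): 6 bp
  [30,36): 6 bp
  [36,57): 21 bp
  [57,60): 3 bp
  [60,65): 5 bp
  [65,77): 12 bp
  [77,85): 8 bp
  [85,92): 7 bp
  [92,101): 9 bp
  [101,111): 10 bp
  [111,116): 5 bp
  [116,123): 7 bp
  [123,127): 4 bp
  [127,140): 13 bp
  [140,145): 5 bp
  [145,154): 9 bp
  [154,163): 9 bp
  [163,172): 9 bp
  [172,176): 4 bp
  [176,190): 14 bp
  [190,193): 3 bp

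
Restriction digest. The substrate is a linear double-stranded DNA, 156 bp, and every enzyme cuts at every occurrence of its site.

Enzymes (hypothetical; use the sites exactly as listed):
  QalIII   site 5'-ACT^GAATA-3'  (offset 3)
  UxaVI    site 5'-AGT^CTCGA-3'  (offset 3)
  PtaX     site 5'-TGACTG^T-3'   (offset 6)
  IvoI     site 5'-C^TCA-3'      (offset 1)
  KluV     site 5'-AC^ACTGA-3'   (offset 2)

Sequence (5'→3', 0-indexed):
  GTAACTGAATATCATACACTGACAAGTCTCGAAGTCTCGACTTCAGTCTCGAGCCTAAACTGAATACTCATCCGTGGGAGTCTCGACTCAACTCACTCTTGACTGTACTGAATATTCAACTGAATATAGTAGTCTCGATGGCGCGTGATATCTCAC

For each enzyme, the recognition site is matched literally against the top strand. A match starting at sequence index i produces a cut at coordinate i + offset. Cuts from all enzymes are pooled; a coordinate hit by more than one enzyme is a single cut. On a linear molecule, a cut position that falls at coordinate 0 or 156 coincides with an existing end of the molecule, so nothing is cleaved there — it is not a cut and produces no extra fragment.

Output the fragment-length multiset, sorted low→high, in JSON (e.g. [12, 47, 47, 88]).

Per-enzyme occurrences:
  QalIII ACTGAATA/3: at [3, 58, 106, 118] ⇒ [6, 61, 109, 121]
  UxaVI AGTCTCGA/3: at [24, 32, 44, 78, 130] ⇒ [27, 35, 47, 81, 133]
  PtaX TGACTGT/6: at [99] ⇒ [105]
  IvoI CTCA/1: at [66, 86, 91, 151] ⇒ [67, 87, 92, 152]
  KluV ACACTGA/2: at [15] ⇒ [17]

Pooled cuts: [6, 17, 27, 35, 47, 61, 67, 81, 87, 92, 105, 109, 121, 133, 152]

Fragment lengths:
  [0,6): 6 bp
  [6,17): 11 bp
  [17,27): 10 bp
  [27,35): 8 bp
  [35,47): 12 bp
  [47,61): 14 bp
  [61,67): 6 bp
  [67,81): 14 bp
  [81,87): 6 bp
  [87,92): 5 bp
  [92,105): 13 bp
  [105,109): 4 bp
  [109,121): 12 bp
  [121,133): 12 bp
  [133,152): 19 bp
  [152,156): 4 bp

[4,4,5,6,6,6,8,10,11,12,12,12,13,14,14,19]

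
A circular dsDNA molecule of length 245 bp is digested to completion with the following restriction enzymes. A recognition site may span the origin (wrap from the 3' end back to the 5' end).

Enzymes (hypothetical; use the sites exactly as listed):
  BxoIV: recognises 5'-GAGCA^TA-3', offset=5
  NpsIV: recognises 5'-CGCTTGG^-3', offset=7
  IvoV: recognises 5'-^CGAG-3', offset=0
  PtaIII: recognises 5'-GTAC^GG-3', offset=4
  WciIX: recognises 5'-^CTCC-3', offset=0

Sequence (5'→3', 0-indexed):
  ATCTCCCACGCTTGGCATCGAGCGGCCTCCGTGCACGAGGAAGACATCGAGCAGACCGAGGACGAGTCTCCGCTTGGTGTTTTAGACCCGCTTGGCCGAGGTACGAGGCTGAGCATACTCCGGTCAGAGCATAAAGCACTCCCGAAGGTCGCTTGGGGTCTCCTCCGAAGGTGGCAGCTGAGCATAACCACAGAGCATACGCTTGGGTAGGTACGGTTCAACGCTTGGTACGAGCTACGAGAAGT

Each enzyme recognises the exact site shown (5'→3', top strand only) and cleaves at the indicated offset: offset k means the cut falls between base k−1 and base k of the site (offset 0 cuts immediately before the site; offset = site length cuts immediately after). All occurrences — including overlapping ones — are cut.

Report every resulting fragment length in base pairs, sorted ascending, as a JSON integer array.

[1,2,2,3,3,3,5,6,7,7,7,8,8,9,9,9,10,10,12,12,13,13,14,14,18,18,22]

Site scan:
  BxoIV (GAGCATA, off=5): starts [110, 126, 179, 192] → cuts [115, 131, 184, 197]
  NpsIV (CGCTTGG, off=7): starts [8, 70, 88, 149, 199, 221] → cuts [15, 77, 95, 156, 206, 228]
  IvoV (CGAG, off=0): starts [18, 35, 47, 56, 62, 96, 103, 230, 237] → cuts [18, 35, 47, 56, 62, 96, 103, 230, 237]
  PtaIII (GTACGG, off=4): starts [210] → cuts [214]
  WciIX (CTCC, off=0): starts [2, 26, 67, 117, 138, 159, 162] → cuts [2, 26, 67, 117, 138, 159, 162]

All cut coordinates (distinct, sorted): [2, 15, 18, 26, 35, 47, 56, 62, 67, 77, 95, 96, 103, 115, 117, 131, 138, 156, 159, 162, 184, 197, 206, 214, 228, 230, 237]

Fragment lengths:
  2→15: 13 bp
  15→18: 3 bp
  18→26: 8 bp
  26→35: 9 bp
  35→47: 12 bp
  47→56: 9 bp
  56→62: 6 bp
  62→67: 5 bp
  67→77: 10 bp
  77→95: 18 bp
  95→96: 1 bp
  96→103: 7 bp
  103→115: 12 bp
  115→117: 2 bp
  117→131: 14 bp
  131→138: 7 bp
  138→156: 18 bp
  156→159: 3 bp
  159→162: 3 bp
  162→184: 22 bp
  184→197: 13 bp
  197→206: 9 bp
  206→214: 8 bp
  214→228: 14 bp
  228→230: 2 bp
  230→237: 7 bp
  237→2 (wrap): 245-237+2 = 10 bp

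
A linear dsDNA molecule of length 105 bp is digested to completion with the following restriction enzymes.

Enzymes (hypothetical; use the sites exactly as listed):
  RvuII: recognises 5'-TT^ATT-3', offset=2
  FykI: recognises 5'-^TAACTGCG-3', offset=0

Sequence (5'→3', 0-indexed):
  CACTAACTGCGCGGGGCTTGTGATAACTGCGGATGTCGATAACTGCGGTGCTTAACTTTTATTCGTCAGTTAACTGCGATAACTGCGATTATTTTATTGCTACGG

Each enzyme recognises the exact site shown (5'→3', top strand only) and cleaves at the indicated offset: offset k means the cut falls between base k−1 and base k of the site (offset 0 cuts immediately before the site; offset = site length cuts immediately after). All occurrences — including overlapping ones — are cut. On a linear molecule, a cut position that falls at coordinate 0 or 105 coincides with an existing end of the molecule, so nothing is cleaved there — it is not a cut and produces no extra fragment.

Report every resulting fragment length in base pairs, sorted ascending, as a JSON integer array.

[3,5,9,10,10,11,16,20,21]

Scan for sites:
  RvuII TTATT/2: at [58, 88, 93] ⇒ [60, 90, 95]
  FykI TAACTGCG/0: at [3, 23, 39, 70, 79] ⇒ [3, 23, 39, 70, 79]

All cut coordinates (distinct, sorted): [3, 23, 39, 60, 70, 79, 90, 95]

Fragments:
  [0,3): 3 bp
  [3,23): 20 bp
  [23,39): 16 bp
  [39,60): 21 bp
  [60,70): 10 bp
  [70,79): 9 bp
  [79,90): 11 bp
  [90,95): 5 bp
  [95,105): 10 bp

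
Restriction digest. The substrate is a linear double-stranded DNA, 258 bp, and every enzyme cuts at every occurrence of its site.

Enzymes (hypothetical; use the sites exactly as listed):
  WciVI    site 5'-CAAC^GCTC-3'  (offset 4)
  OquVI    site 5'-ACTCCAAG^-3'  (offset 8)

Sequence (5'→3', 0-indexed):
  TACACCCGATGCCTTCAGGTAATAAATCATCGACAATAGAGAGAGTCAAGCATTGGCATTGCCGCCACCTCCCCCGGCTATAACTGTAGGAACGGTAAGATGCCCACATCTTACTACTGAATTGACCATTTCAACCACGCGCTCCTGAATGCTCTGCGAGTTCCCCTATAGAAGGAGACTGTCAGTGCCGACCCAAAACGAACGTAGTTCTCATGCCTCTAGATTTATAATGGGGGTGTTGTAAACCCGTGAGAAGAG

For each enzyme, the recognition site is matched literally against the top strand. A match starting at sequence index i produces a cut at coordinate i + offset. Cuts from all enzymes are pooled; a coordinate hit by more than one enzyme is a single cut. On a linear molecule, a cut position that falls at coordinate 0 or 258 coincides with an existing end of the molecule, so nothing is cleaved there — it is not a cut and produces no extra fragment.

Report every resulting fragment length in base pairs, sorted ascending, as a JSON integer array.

Per-enzyme occurrences:
  WciVI (CAACGCTC, off=4): no sites
  OquVI (ACTCCAAG, off=8): no sites

Pooled cuts: ∅

Fragments:
  no cuts → one linear fragment of 258 bp

[258]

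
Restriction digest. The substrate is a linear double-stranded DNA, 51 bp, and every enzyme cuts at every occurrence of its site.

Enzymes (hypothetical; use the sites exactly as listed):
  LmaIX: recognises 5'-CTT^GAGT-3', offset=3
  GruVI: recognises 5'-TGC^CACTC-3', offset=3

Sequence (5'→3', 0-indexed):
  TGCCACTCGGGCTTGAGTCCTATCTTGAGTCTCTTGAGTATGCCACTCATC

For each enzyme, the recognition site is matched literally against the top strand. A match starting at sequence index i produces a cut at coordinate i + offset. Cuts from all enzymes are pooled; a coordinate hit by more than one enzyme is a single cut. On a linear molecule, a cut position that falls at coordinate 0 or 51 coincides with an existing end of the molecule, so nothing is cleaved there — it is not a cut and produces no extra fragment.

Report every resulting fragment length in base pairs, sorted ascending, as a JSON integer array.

[3,8,8,9,11,12]

Scan for sites:
  LmaIX CTTGAGT/3: at [11, 23, 32] ⇒ [14, 26, 35]
  GruVI TGCCACTC/3: at [0, 40] ⇒ [3, 43]

Pooled cuts: [3, 14, 26, 35, 43]

Fragment lengths:
  [0,3): 3 bp
  [3,14): 11 bp
  [14,26): 12 bp
  [26,35): 9 bp
  [35,43): 8 bp
  [43,51): 8 bp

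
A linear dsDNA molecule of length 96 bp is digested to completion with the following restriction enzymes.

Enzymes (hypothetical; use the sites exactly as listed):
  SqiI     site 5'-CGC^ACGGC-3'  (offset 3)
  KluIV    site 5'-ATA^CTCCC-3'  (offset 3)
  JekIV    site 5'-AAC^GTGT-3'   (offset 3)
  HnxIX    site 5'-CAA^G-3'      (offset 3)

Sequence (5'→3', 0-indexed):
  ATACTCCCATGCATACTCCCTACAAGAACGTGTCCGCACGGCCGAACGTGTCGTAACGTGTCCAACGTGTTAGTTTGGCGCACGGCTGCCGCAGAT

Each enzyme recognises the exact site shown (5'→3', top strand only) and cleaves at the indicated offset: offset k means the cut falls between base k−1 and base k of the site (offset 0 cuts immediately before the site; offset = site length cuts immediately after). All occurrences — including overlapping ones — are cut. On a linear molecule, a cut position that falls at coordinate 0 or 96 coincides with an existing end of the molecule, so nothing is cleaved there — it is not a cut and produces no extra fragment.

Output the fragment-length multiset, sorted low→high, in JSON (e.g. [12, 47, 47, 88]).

[3,4,8,9,10,10,10,12,15,15]

Per-enzyme occurrences:
  SqiI (CGCACGGC, off=3): starts [34, 78] → cuts [37, 81]
  KluIV (ATACTCCC, off=3): starts [0, 12] → cuts [3, 15]
  JekIV (AACGTGT, off=3): starts [26, 44, 54, 63] → cuts [29, 47, 57, 66]
  HnxIX (CAAG, off=3): starts [22] → cuts [25]

Pooled cuts: [3, 15, 25, 29, 37, 47, 57, 66, 81]

Fragments:
  [0,3): 3 bp
  [3,15): 12 bp
  [15,25): 10 bp
  [25,29): 4 bp
  [29,37): 8 bp
  [37,47): 10 bp
  [47,57): 10 bp
  [57,66): 9 bp
  [66,81): 15 bp
  [81,96): 15 bp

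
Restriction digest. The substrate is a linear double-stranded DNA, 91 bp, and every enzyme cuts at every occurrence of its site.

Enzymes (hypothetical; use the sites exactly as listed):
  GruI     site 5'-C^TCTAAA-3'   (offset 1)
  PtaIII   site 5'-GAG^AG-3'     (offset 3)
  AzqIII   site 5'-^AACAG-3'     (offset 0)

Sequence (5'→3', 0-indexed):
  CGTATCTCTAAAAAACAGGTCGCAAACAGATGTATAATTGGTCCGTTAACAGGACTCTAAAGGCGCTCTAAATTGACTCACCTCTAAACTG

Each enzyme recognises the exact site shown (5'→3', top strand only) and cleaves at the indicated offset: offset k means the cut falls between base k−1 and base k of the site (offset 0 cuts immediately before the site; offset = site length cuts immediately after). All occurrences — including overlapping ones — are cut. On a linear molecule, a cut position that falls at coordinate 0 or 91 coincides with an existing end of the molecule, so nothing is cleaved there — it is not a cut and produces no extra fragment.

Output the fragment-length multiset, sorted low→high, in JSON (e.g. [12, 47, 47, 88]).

Per-enzyme occurrences:
  GruI (CTCTAAA, off=1): starts [5, 54, 65, 81] → cuts [6, 55, 66, 82]
  PtaIII (GAGAG, off=3): no sites
  AzqIII (AACAG, off=0): starts [13, 24, 47] → cuts [13, 24, 47]

All cut coordinates (distinct, sorted): [6, 13, 24, 47, 55, 66, 82]

Fragments:
  [0,6): 6 bp
  [6,13): 7 bp
  [13,24): 11 bp
  [24,47): 23 bp
  [47,55): 8 bp
  [55,66): 11 bp
  [66,82): 16 bp
  [82,91): 9 bp

[6,7,8,9,11,11,16,23]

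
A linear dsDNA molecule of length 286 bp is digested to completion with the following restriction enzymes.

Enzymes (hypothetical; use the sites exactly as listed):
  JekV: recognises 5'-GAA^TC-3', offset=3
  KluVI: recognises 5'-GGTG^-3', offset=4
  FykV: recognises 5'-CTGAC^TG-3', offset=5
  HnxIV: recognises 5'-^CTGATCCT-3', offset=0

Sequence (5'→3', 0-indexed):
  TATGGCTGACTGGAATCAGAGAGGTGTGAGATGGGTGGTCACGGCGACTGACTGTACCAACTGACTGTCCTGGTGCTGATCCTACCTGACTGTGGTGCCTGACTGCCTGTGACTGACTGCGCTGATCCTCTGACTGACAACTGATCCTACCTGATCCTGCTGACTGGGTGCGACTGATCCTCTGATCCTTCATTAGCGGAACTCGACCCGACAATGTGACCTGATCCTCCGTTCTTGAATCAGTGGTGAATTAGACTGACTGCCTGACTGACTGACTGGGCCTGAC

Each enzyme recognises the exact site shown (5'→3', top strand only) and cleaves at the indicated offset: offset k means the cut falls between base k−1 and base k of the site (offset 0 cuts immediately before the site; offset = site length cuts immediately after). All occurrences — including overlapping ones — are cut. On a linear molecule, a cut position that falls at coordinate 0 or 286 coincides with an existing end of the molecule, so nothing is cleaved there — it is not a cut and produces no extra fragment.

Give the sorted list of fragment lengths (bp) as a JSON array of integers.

[3,4,4,4,5,6,6,6,7,8,8,9,10,10,10,10,11,11,12,13,13,14,14,15,15,19,39]

Scan for sites:
  JekV (GAATC, off=3): starts [12, 236] → cuts [15, 239]
  KluVI (GGTG, off=4): starts [22, 33, 71, 93, 166, 244] → cuts [26, 37, 75, 97, 170, 248]
  FykV (CTGACTG, off=5): starts [5, 47, 60, 85, 98, 112, 129, 159, 255, 263, 267, 271] → cuts [10, 52, 65, 90, 103, 117, 134, 164, 260, 268, 272, 276]
  HnxIV (CTGATCCT, off=0): starts [75, 121, 140, 150, 173, 181, 220] → cuts [75, 121, 140, 150, 173, 181, 220]

All cut coordinates (distinct, sorted): [10, 15, 26, 37, 52, 65, 75, 90, 97, 103, 117, 121, 134, 140, 150, 164, 170, 173, 181, 220, 239, 248, 260, 268, 272, 276]

Fragment lengths:
  [0,10): 10 bp
  [10,15): 5 bp
  [15,26): 11 bp
  [26,37): 11 bp
  [37,52): 15 bp
  [52,65): 13 bp
  [65,75): 10 bp
  [75,90): 15 bp
  [90,97): 7 bp
  [97,103): 6 bp
  [103,117): 14 bp
  [117,121): 4 bp
  [121,134): 13 bp
  [134,140): 6 bp
  [140,150): 10 bp
  [150,164): 14 bp
  [164,170): 6 bp
  [170,173): 3 bp
  [173,181): 8 bp
  [181,220): 39 bp
  [220,239): 19 bp
  [239,248): 9 bp
  [248,260): 12 bp
  [260,268): 8 bp
  [268,272): 4 bp
  [272,276): 4 bp
  [276,286): 10 bp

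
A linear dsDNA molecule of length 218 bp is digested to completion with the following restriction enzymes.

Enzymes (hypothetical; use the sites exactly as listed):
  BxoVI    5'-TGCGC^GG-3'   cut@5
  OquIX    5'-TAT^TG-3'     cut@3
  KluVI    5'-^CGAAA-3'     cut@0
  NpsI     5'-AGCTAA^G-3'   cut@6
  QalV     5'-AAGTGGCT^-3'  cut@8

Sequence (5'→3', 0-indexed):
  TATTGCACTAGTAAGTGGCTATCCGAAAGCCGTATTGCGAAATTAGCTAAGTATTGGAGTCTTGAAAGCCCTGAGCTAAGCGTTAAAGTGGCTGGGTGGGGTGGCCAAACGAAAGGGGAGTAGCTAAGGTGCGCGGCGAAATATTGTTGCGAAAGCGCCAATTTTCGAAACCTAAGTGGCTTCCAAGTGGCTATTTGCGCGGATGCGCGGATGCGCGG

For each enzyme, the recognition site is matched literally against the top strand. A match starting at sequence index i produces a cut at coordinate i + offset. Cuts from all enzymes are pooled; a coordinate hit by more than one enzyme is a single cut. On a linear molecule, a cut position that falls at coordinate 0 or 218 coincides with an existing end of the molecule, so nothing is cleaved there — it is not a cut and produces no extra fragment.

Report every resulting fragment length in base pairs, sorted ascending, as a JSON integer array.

Scan for sites:
  BxoVI TGCGCGG/5: at [129, 195, 203, 211] ⇒ [134, 200, 208, 216]
  OquIX TATTG/3: at [0, 32, 51, 141] ⇒ [3, 35, 54, 144]
  KluVI CGAAA/0: at [23, 37, 109, 136, 149, 165] ⇒ [23, 37, 109, 136, 149, 165]
  NpsI AGCTAAG/6: at [44, 73, 121] ⇒ [50, 79, 127]
  QalV AAGTGGCT/8: at [12, 85, 173, 184] ⇒ [20, 93, 181, 192]

Pooled cuts: [3, 20, 23, 35, 37, 50, 54, 79, 93, 109, 127, 134, 136, 144, 149, 165, 181, 192, 200, 208, 216]

Fragment lengths:
  [0,3): 3 bp
  [3,20): 17 bp
  [20,23): 3 bp
  [23,35): 12 bp
  [35,37): 2 bp
  [37,50): 13 bp
  [50,54): 4 bp
  [54,79): 25 bp
  [79,93): 14 bp
  [93,109): 16 bp
  [109,127): 18 bp
  [127,134): 7 bp
  [134,136): 2 bp
  [136,144): 8 bp
  [144,149): 5 bp
  [149,165): 16 bp
  [165,181): 16 bp
  [181,192): 11 bp
  [192,200): 8 bp
  [200,208): 8 bp
  [208,216): 8 bp
  [216,218): 2 bp

[2,2,2,3,3,4,5,7,8,8,8,8,11,12,13,14,16,16,16,17,18,25]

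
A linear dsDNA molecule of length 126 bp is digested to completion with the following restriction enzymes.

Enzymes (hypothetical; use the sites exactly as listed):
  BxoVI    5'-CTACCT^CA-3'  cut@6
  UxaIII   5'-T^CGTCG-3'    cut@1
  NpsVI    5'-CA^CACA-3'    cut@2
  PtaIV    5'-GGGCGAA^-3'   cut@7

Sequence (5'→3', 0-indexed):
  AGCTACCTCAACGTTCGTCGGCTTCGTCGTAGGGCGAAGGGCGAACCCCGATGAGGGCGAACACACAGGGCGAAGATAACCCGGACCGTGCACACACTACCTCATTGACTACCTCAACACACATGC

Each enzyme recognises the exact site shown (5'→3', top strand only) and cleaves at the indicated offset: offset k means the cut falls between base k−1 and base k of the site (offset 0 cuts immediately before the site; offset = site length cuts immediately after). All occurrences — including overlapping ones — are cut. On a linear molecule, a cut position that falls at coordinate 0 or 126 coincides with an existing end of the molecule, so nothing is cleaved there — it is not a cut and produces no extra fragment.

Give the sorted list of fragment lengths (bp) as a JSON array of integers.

[2,5,7,7,7,8,9,10,11,12,14,16,18]

Scan for sites:
  BxoVI (CTACCTCA, off=6): starts [2, 96, 108] → cuts [8, 102, 114]
  UxaIII (TCGTCG, off=1): starts [14, 23] → cuts [15, 24]
  NpsVI (CACACA, off=2): starts [61, 90, 117] → cuts [63, 92, 119]
  PtaIV (GGGCGAA, off=7): starts [31, 38, 54, 67] → cuts [38, 45, 61, 74]

All cut coordinates (distinct, sorted): [8, 15, 24, 38, 45, 61, 63, 74, 92, 102, 114, 119]

Fragment lengths:
  [0,8): 8 bp
  [8,15): 7 bp
  [15,24): 9 bp
  [24,38): 14 bp
  [38,45): 7 bp
  [45,61): 16 bp
  [61,63): 2 bp
  [63,74): 11 bp
  [74,92): 18 bp
  [92,102): 10 bp
  [102,114): 12 bp
  [114,119): 5 bp
  [119,126): 7 bp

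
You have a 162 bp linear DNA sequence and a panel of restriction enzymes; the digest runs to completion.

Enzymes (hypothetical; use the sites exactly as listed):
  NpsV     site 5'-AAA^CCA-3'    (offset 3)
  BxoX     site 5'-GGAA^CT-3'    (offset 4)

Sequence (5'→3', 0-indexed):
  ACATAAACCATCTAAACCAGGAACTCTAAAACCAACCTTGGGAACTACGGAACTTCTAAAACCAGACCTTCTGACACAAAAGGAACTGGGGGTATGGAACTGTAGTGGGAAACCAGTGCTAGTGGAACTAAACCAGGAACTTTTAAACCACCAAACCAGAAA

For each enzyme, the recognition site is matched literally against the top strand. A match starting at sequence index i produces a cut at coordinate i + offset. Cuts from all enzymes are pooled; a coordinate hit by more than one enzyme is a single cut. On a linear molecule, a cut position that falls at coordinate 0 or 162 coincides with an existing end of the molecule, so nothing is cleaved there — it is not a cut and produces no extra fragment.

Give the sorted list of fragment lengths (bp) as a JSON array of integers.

Scan for sites:
  NpsV AAACCA/3: at [4, 13, 28, 58, 109, 129, 144, 152] ⇒ [7, 16, 31, 61, 112, 132, 147, 155]
  BxoX GGAACT/4: at [19, 40, 48, 81, 95, 123, 135] ⇒ [23, 44, 52, 85, 99, 127, 139]

All cut coordinates (distinct, sorted): [7, 16, 23, 31, 44, 52, 61, 85, 99, 112, 127, 132, 139, 147, 155]

Fragment lengths:
  [0,7): 7 bp
  [7,16): 9 bp
  [16,23): 7 bp
  [23,31): 8 bp
  [31,44): 13 bp
  [44,52): 8 bp
  [52,61): 9 bp
  [61,85): 24 bp
  [85,99): 14 bp
  [99,112): 13 bp
  [112,127): 15 bp
  [127,132): 5 bp
  [132,139): 7 bp
  [139,147): 8 bp
  [147,155): 8 bp
  [155,162): 7 bp

[5,7,7,7,7,8,8,8,8,9,9,13,13,14,15,24]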